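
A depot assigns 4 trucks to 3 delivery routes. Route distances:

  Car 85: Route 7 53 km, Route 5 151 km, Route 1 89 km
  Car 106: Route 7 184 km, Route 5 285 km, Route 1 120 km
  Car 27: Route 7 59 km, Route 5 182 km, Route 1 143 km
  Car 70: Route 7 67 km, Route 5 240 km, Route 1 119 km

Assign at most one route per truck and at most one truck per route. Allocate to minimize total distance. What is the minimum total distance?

Min total: 329 km

Optimal: Car 27→Route 7 (59 km), Car 85→Route 5 (151 km), Car 70→Route 1 (119 km) — total 59+151+119 = 329 km.
Column-greedy (each route in turn goes to its cheapest remaining truck) gives 354 km, worse by 25.
Next-best assignment: Car 27→Route 7, Car 85→Route 5, Car 106→Route 1 = 330 km.
Swapping Car 70↔Car 85 (Car 70→Route 5 240 km, Car 85→Route 1 89 km) adds 59.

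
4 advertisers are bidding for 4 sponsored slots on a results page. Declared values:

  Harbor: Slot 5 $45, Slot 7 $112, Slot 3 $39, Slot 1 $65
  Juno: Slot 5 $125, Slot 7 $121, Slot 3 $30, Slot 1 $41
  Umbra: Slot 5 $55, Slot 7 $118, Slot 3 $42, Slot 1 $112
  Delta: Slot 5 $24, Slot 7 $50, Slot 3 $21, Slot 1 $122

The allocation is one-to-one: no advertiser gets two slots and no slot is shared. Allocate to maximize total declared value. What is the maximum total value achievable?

Maximum total: $404

This is a one-to-one assignment (maximum-weight bipartite matching).
Optimal: Harbor→Slot 3 ($39), Juno→Slot 5 ($125), Umbra→Slot 7 ($118), Delta→Slot 1 ($122) — total 39+125+118+122 = $404.
Row-greedy (each advertiser in turn takes its best remaining slot) gives $370, worse by 34.
Next-best assignment: Harbor→Slot 7, Juno→Slot 5, Umbra→Slot 3, Delta→Slot 1 = $401.
Checked against all permutations: $404 is optimal.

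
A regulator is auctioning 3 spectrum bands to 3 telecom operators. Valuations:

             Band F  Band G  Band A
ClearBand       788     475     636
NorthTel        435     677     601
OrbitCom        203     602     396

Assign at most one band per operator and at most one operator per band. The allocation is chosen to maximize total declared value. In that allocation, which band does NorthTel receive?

Optimal: ClearBand→Band F ($788M), NorthTel→Band A ($601M), OrbitCom→Band G ($602M) — total 788+601+602 = $1991M.
Max-entry greedy (repeatedly take the single best remaining cell) gives $1861M, worse by 130.
Next-best assignment: ClearBand→Band F, NorthTel→Band G, OrbitCom→Band A = $1861M.
Swapping ClearBand↔NorthTel (ClearBand→Band A $636M, NorthTel→Band F $435M) loses 318.
Checked against all permutations: $1991M is optimal.
NorthTel's own top band is Band G ($677M), but forcing NorthTel→Band G and reassigning the rest optimally gives only $1861M — worse by 130.

NorthTel receives Band A.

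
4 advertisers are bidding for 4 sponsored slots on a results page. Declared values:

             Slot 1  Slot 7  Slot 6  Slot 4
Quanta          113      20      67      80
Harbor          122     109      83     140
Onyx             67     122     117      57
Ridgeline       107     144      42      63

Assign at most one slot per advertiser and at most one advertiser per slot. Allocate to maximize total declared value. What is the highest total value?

Maximum total: $514

Optimal: Quanta→Slot 1 ($113), Harbor→Slot 4 ($140), Onyx→Slot 6 ($117), Ridgeline→Slot 7 ($144) — total 113+140+117+144 = $514.
Row-greedy (each advertiser in turn takes its best remaining slot) gives $417, worse by 97.
Swapping Harbor↔Onyx (Harbor→Slot 6 $83, Onyx→Slot 4 $57) loses 117.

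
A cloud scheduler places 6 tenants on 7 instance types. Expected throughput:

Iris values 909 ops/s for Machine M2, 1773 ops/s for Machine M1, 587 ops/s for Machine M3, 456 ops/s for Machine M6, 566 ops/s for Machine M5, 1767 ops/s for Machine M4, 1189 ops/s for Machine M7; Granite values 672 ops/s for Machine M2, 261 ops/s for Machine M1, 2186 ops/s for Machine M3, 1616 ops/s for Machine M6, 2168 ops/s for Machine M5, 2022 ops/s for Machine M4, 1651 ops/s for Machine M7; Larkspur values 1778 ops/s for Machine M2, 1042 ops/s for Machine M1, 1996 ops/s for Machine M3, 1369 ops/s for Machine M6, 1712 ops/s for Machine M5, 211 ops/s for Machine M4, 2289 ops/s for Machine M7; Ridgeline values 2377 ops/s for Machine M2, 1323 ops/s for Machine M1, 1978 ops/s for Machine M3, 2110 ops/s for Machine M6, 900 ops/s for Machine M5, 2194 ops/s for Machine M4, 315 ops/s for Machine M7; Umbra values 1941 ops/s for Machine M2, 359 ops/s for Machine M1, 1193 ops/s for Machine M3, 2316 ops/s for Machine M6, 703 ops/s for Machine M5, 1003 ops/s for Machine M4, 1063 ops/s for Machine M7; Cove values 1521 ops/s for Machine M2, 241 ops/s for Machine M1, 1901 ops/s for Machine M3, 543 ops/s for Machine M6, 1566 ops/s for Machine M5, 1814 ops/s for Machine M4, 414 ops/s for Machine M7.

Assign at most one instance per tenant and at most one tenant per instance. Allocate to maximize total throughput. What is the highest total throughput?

Maximum total: 12824 ops/s

Optimal: Iris→Machine M1 (1773 ops/s), Granite→Machine M5 (2168 ops/s), Larkspur→Machine M7 (2289 ops/s), Ridgeline→Machine M2 (2377 ops/s), Umbra→Machine M6 (2316 ops/s), Cove→Machine M3 (1901 ops/s) — total 1773+2168+2289+2377+2316+1901 = 12824 ops/s.
Column-greedy (each instance in turn goes to its best remaining tenant) gives 12178 ops/s, worse by 646.
Next-best assignment: Iris→Machine M4, Granite→Machine M5, Larkspur→Machine M7, Ridgeline→Machine M2, Umbra→Machine M6, Cove→Machine M3 = 12818 ops/s.
Swapping Ridgeline↔Cove (Ridgeline→Machine M3 1978 ops/s, Cove→Machine M2 1521 ops/s) loses 779.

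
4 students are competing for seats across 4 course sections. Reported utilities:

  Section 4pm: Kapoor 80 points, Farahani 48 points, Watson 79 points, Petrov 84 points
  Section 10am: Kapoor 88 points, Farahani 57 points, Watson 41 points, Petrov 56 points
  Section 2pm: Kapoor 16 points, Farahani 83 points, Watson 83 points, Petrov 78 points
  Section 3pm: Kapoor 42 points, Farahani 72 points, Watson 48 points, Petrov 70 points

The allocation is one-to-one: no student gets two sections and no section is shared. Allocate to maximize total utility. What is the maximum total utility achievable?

Maximum total: 327 points

Optimal: Kapoor→Section 10am (88 points), Farahani→Section 3pm (72 points), Watson→Section 2pm (83 points), Petrov→Section 4pm (84 points) — total 88+72+83+84 = 327 points.
Max-entry greedy (repeatedly take the single best remaining cell) gives 303 points, worse by 24.
Next-best assignment: Kapoor→Section 10am, Farahani→Section 2pm, Watson→Section 4pm, Petrov→Section 3pm = 320 points.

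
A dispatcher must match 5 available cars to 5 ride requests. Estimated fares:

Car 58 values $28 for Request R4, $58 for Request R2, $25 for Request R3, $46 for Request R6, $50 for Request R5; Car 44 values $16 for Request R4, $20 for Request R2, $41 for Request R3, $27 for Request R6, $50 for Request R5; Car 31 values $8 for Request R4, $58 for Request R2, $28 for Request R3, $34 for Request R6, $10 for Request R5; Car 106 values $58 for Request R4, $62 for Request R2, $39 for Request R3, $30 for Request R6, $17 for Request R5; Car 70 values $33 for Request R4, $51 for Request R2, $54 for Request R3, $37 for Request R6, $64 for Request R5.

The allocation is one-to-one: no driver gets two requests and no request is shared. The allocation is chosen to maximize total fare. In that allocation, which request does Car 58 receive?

Optimal: Car 58→Request R6 ($46), Car 44→Request R3 ($41), Car 31→Request R2 ($58), Car 106→Request R4 ($58), Car 70→Request R5 ($64) — total 46+41+58+58+64 = $267.
Row-greedy (each driver in turn takes its best remaining request) gives $254, worse by 13.
Checked against all permutations: $267 is optimal.
Car 58's own top request is Request R2 ($58), but forcing Car 58→Request R2 and reassigning the rest optimally gives only $255 — worse by 12.

Car 58 receives Request R6.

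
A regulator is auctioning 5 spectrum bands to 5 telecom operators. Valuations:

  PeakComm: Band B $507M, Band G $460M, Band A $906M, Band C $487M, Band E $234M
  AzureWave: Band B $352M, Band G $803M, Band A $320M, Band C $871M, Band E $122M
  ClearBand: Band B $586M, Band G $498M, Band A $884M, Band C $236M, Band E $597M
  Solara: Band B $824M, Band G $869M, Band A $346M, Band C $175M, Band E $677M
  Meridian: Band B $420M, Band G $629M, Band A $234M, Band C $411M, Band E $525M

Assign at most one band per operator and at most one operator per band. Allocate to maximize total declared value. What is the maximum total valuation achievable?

This is a one-to-one assignment (maximum-weight bipartite matching).
Optimal: PeakComm→Band A ($906M), AzureWave→Band C ($871M), ClearBand→Band E ($597M), Solara→Band B ($824M), Meridian→Band G ($629M) — total 906+871+597+824+629 = $3827M.
Row-greedy (each operator in turn takes its best remaining band) gives $3663M, worse by 164.
Next-best assignment: PeakComm→Band A, AzureWave→Band C, ClearBand→Band B, Solara→Band G, Meridian→Band E = $3757M.

Max total: $3827M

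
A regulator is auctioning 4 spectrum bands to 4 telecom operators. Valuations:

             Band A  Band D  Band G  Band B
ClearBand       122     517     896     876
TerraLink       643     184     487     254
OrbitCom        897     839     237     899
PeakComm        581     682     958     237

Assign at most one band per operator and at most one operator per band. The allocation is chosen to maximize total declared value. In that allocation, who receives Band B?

Optimal: ClearBand→Band B ($876M), TerraLink→Band A ($643M), OrbitCom→Band D ($839M), PeakComm→Band G ($958M) — total 876+643+839+958 = $3316M.
Row-greedy (each operator in turn takes its best remaining band) gives $3120M, worse by 196.
No other one-to-one assignment exceeds $3316M.
ClearBand's own top band is Band G ($896M), but forcing ClearBand→Band G and reassigning the rest optimally gives only $3120M — worse by 196.

ClearBand receives Band B.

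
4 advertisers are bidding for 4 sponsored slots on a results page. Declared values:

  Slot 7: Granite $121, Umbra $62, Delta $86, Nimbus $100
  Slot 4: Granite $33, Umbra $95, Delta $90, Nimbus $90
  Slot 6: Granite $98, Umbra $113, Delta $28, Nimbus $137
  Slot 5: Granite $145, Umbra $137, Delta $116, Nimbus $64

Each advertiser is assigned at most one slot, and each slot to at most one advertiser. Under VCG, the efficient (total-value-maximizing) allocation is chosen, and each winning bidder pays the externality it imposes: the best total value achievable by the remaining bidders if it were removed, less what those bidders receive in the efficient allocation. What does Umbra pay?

Efficient allocation: Granite→Slot 7 ($121), Umbra→Slot 5 ($137), Delta→Slot 4 ($90), Nimbus→Slot 6 ($137); total welfare W = $485.
Umbra receives Slot 5 at value $137, so the others get W − 137 = $348.
Without Umbra: best allocation of the remaining 3 bidders over all 4 slots is Granite→Slot 7 ($121), Delta→Slot 5 ($116), Nimbus→Slot 6 ($137), total $374.
VCG payment = (others' best without Umbra) − (others' welfare with Umbra) = 374 − 348 = $26.

Umbra pays $26.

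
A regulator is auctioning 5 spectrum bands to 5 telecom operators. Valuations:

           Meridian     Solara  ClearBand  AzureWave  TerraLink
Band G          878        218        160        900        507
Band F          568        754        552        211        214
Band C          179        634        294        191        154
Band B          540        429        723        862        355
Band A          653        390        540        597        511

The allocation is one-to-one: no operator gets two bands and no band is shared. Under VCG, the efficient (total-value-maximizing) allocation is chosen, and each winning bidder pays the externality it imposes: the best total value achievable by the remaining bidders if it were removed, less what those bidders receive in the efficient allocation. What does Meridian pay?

Meridian pays $329M.

Efficient allocation: Meridian→Band G ($878M), Solara→Band C ($634M), ClearBand→Band F ($552M), AzureWave→Band B ($862M), TerraLink→Band A ($511M); total welfare W = $3437M.
Meridian receives Band G at value $878M, so the others get W − 878 = $2559M.
Without Meridian: best allocation of the remaining 4 bidders over all 5 bands is Solara→Band F ($754M), ClearBand→Band B ($723M), AzureWave→Band G ($900M), TerraLink→Band A ($511M), total $2888M.
VCG payment = (others' best without Meridian) − (others' welfare with Meridian) = 2888 − 2559 = $329M.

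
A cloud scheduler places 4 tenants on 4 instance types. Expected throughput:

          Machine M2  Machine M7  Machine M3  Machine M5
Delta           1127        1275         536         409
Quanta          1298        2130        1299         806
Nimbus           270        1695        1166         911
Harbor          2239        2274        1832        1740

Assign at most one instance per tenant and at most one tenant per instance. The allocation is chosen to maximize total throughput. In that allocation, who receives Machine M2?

Delta receives Machine M2.

This is the linear assignment problem.
Optimal: Delta→Machine M2 (1127 ops/s), Quanta→Machine M7 (2130 ops/s), Nimbus→Machine M3 (1166 ops/s), Harbor→Machine M5 (1740 ops/s) — total 1127+2130+1166+1740 = 6163 ops/s.
Max-entry greedy (repeatedly take the single best remaining cell) gives 5611 ops/s, worse by 552.
Next-best assignment: Delta→Machine M2, Quanta→Machine M7, Nimbus→Machine M5, Harbor→Machine M3 = 6000 ops/s.
Delta's own top instance is Machine M7 (1275 ops/s), but forcing Delta→Machine M7 and reassigning the rest optimally gives only 5724 ops/s — worse by 439.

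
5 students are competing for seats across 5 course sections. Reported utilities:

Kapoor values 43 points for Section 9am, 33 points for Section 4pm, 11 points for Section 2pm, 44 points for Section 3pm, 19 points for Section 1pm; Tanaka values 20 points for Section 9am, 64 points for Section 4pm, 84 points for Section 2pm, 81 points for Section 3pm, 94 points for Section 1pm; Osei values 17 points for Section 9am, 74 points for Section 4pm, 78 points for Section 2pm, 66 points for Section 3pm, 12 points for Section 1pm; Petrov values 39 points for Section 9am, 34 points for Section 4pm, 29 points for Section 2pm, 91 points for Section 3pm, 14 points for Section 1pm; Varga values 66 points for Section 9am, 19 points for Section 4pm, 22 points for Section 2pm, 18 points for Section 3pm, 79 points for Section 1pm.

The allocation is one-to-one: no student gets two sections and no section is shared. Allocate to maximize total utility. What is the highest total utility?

Max total: 371 points

This is a one-to-one assignment (maximum-weight bipartite matching).
Optimal: Kapoor→Section 9am (43 points), Tanaka→Section 2pm (84 points), Osei→Section 4pm (74 points), Petrov→Section 3pm (91 points), Varga→Section 1pm (79 points) — total 43+84+74+91+79 = 371 points.
Max-entry greedy (repeatedly take the single best remaining cell) gives 362 points, worse by 9.
Next-best assignment: Kapoor→Section 4pm, Tanaka→Section 1pm, Osei→Section 2pm, Petrov→Section 3pm, Varga→Section 9am = 362 points.
Swapping Osei↔Tanaka (Osei→Section 2pm 78 points, Tanaka→Section 4pm 64 points) loses 16.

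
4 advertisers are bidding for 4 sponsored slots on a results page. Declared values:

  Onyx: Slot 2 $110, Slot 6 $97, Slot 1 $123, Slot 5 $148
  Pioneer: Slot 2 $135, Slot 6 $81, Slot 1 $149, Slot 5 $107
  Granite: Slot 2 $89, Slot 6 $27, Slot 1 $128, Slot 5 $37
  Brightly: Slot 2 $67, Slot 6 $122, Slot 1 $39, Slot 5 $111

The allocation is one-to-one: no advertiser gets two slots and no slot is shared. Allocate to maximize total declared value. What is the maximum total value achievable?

Optimal: Onyx→Slot 5 ($148), Pioneer→Slot 2 ($135), Granite→Slot 1 ($128), Brightly→Slot 6 ($122) — total 148+135+128+122 = $533.
Max-entry greedy (repeatedly take the single best remaining cell) gives $508, worse by 25.

Max total: $533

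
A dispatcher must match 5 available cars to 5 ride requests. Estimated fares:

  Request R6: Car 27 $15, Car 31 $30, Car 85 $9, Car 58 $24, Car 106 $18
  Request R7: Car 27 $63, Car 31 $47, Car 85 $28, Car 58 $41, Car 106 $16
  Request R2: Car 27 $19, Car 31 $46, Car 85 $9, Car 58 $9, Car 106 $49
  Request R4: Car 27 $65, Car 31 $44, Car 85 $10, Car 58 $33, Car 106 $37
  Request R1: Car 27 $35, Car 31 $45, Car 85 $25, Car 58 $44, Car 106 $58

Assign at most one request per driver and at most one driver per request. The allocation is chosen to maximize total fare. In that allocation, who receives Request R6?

Optimal: Car 27→Request R4 ($65), Car 31→Request R2 ($46), Car 85→Request R7 ($28), Car 58→Request R6 ($24), Car 106→Request R1 ($58) — total 65+46+28+24+58 = $221.
Max-entry greedy (repeatedly take the single best remaining cell) gives $203, worse by 18.
Checked against all permutations: $221 is optimal.
Car 58's own top request is Request R1 ($44), but forcing Car 58→Request R1 and reassigning the rest optimally gives only $216 — worse by 5.

Car 58 receives Request R6.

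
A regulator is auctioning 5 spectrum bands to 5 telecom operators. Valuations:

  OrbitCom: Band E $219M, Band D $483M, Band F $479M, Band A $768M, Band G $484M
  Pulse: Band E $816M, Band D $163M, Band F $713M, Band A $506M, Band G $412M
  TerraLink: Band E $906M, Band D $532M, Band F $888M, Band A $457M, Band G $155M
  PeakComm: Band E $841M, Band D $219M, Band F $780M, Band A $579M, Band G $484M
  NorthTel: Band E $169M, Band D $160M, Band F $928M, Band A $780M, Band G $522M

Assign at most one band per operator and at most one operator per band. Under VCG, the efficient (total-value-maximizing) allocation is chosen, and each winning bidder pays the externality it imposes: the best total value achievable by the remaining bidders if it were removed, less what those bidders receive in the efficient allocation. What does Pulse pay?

Efficient allocation: OrbitCom→Band A ($768M), Pulse→Band E ($816M), TerraLink→Band D ($532M), PeakComm→Band G ($484M), NorthTel→Band F ($928M); total welfare W = $3528M.
Pulse receives Band E at value $816M, so the others get W − 816 = $2712M.
Without Pulse: best allocation of the remaining 4 bidders over all 5 bands is OrbitCom→Band A ($768M), TerraLink→Band E ($906M), PeakComm→Band G ($484M), NorthTel→Band F ($928M), total $3086M.
VCG payment = (others' best without Pulse) − (others' welfare with Pulse) = 3086 − 2712 = $374M.

Pulse pays $374M.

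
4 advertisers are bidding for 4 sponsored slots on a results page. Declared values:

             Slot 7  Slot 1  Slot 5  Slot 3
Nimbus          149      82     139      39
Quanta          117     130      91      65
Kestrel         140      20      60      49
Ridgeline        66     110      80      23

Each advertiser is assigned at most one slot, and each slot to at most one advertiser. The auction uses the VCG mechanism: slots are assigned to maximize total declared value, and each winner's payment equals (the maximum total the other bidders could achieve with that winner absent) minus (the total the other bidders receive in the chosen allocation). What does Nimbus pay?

Nimbus pays $35.

Efficient allocation: Nimbus→Slot 5 ($139), Quanta→Slot 3 ($65), Kestrel→Slot 7 ($140), Ridgeline→Slot 1 ($110); total welfare W = $454.
Nimbus receives Slot 5 at value $139, so the others get W − 139 = $315.
Without Nimbus: best allocation of the remaining 3 bidders over all 4 slots is Quanta→Slot 1 ($130), Kestrel→Slot 7 ($140), Ridgeline→Slot 5 ($80), total $350.
VCG payment = (others' best without Nimbus) − (others' welfare with Nimbus) = 350 − 315 = $35.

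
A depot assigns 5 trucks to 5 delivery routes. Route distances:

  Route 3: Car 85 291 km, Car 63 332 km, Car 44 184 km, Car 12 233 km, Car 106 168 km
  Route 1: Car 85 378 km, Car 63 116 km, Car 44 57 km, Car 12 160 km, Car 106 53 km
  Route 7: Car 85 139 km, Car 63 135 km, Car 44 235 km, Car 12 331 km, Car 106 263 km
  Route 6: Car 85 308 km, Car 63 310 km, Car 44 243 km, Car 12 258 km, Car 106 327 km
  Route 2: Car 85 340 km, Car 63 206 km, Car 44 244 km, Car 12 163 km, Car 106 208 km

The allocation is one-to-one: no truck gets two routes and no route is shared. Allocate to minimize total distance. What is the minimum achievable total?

Min total: 828 km

Treat this as an assignment problem: match each truck to one route.
Optimal: Car 85→Route 7 (139 km), Car 63→Route 2 (206 km), Car 44→Route 1 (57 km), Car 12→Route 6 (258 km), Car 106→Route 3 (168 km) — total 139+206+57+258+168 = 828 km.
Row-greedy (each truck in turn takes its cheapest remaining route) gives 929 km, worse by 101.
Next-best assignment: Car 85→Route 7, Car 63→Route 1, Car 44→Route 6, Car 12→Route 2, Car 106→Route 3 = 829 km.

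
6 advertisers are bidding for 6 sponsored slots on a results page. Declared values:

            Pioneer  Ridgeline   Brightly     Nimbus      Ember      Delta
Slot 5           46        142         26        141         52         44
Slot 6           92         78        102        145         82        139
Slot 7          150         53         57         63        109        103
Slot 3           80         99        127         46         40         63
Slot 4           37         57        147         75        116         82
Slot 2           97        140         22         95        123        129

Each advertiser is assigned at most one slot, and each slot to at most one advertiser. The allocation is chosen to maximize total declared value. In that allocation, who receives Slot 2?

Ridgeline receives Slot 2.

This is a one-to-one assignment (maximum-weight bipartite matching).
Optimal: Pioneer→Slot 7 ($150), Ridgeline→Slot 2 ($140), Brightly→Slot 3 ($127), Nimbus→Slot 5 ($141), Ember→Slot 4 ($116), Delta→Slot 6 ($139) — total 150+140+127+141+116+139 = $813.
Row-greedy (each advertiser in turn takes its best remaining slot) gives $770, worse by 43.
Checked against all permutations: $813 is optimal.
Ridgeline's own top slot is Slot 5 ($142), but forcing Ridgeline→Slot 5 and reassigning the rest optimally gives only $809 — worse by 4.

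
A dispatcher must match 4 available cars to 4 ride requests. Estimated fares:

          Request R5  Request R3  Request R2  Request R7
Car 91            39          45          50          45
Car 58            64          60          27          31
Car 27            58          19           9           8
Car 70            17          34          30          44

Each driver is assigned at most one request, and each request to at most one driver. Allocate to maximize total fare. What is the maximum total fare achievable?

Optimal: Car 91→Request R2 ($50), Car 58→Request R3 ($60), Car 27→Request R5 ($58), Car 70→Request R7 ($44) — total 50+60+58+44 = $212.
Row-greedy (each driver in turn takes its best remaining request) gives $177, worse by 35.

Max total: $212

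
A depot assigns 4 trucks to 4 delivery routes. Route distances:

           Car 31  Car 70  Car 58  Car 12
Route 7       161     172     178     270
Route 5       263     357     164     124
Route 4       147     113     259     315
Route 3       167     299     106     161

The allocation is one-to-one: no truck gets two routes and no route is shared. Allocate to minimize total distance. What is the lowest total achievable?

This is the linear assignment problem.
Optimal: Car 31→Route 7 (161 km), Car 70→Route 4 (113 km), Car 58→Route 3 (106 km), Car 12→Route 5 (124 km) — total 161+113+106+124 = 504 km.
Row-greedy (each truck in turn takes its cheapest remaining route) gives 549 km, worse by 45.

Min total: 504 km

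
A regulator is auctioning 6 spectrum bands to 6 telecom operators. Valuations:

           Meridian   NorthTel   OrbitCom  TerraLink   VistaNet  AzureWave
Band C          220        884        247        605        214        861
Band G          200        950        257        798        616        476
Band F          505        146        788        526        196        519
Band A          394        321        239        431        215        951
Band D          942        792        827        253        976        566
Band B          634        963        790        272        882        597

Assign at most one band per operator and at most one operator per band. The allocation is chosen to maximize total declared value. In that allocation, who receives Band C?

This is a one-to-one assignment (maximum-weight bipartite matching).
Optimal: Meridian→Band D ($942M), NorthTel→Band C ($884M), OrbitCom→Band F ($788M), TerraLink→Band G ($798M), VistaNet→Band B ($882M), AzureWave→Band A ($951M) — total 942+884+788+798+882+951 = $5245M.
Column-greedy (each band in turn goes to its best remaining operator) gives $5031M, worse by 214.
Swapping TerraLink↔NorthTel (TerraLink→Band C $605M, NorthTel→Band G $950M) loses 127.
Checked against all permutations: $5245M is optimal.
NorthTel's own top band is Band B ($963M), but forcing NorthTel→Band B and reassigning the rest optimally gives only $4865M — worse by 380.

NorthTel receives Band C.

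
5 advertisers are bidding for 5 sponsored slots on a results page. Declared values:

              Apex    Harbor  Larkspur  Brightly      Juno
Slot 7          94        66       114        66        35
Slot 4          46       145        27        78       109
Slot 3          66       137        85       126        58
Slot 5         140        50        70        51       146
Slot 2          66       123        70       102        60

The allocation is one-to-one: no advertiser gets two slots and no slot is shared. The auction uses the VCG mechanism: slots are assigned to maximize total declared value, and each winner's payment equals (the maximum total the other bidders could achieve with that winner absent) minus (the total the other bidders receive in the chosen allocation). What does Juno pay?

Efficient allocation: Apex→Slot 5 ($140), Harbor→Slot 2 ($123), Larkspur→Slot 7 ($114), Brightly→Slot 3 ($126), Juno→Slot 4 ($109); total welfare W = $612.
Juno receives Slot 4 at value $109, so the others get W − 109 = $503.
Without Juno: best allocation of the remaining 4 bidders over all 5 slots is Apex→Slot 5 ($140), Harbor→Slot 4 ($145), Larkspur→Slot 7 ($114), Brightly→Slot 3 ($126), total $525.
VCG payment = (others' best without Juno) − (others' welfare with Juno) = 525 − 503 = $22.

Juno pays $22.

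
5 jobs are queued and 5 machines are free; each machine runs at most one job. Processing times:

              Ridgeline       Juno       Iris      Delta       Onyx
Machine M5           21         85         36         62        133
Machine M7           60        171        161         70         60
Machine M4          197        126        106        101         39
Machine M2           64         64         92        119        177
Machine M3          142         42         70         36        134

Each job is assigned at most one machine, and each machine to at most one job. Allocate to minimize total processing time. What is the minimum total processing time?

Optimal: Ridgeline→Machine M7 (60 min), Juno→Machine M2 (64 min), Iris→Machine M5 (36 min), Delta→Machine M3 (36 min), Onyx→Machine M4 (39 min) — total 60+64+36+36+39 = 235 min.
Column-greedy (each machine in turn goes to its cheapest remaining job) gives 316 min, worse by 81.
No other one-to-one assignment undercuts 235 min.

Minimum total: 235 min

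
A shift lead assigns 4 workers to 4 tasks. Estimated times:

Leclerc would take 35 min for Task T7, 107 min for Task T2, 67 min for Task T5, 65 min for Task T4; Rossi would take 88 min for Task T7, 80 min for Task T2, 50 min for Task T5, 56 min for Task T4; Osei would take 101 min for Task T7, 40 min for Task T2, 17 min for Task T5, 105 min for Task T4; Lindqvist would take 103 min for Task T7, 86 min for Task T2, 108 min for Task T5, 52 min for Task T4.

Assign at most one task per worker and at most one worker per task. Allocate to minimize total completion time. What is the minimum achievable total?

Optimal: Leclerc→Task T7 (35 min), Rossi→Task T5 (50 min), Osei→Task T2 (40 min), Lindqvist→Task T4 (52 min) — total 35+50+40+52 = 177 min.
Swapping Leclerc↔Osei (Leclerc→Task T2 107 min, Osei→Task T7 101 min) adds 133.

Minimum total: 177 min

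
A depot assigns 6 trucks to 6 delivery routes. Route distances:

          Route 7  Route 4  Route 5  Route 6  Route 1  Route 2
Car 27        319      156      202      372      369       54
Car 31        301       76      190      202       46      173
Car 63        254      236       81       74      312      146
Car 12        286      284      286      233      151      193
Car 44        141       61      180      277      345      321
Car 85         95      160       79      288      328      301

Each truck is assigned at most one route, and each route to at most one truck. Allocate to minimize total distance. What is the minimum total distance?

Min total: 570 km

Optimal: Car 27→Route 2 (54 km), Car 31→Route 1 (46 km), Car 63→Route 5 (81 km), Car 12→Route 6 (233 km), Car 44→Route 4 (61 km), Car 85→Route 7 (95 km) — total 54+46+81+233+61+95 = 570 km.
Column-greedy (each route in turn goes to its cheapest remaining truck) gives 644 km, worse by 74.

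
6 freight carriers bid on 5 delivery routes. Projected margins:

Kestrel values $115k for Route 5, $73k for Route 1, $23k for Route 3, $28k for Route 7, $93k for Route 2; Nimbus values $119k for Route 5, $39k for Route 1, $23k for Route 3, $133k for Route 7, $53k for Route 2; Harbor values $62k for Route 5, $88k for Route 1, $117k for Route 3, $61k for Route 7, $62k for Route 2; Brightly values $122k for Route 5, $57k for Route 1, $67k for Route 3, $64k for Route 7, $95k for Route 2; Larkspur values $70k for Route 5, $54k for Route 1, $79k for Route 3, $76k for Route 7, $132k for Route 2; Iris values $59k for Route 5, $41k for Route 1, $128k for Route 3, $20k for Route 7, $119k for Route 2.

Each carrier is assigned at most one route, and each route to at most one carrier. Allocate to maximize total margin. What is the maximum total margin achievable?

Optimal: Brightly→Route 5 ($122k), Harbor→Route 1 ($88k), Iris→Route 3 ($128k), Nimbus→Route 7 ($133k), Larkspur→Route 2 ($132k) — total 122+88+128+133+132 = $603k.
Row-greedy (each carrier in turn takes its best remaining route) gives $514k, worse by 89.
Next-best assignment: Kestrel→Route 5, Harbor→Route 1, Iris→Route 3, Nimbus→Route 7, Larkspur→Route 2 = $596k.
Every other assignment is strictly worse.

Maximum total: $603k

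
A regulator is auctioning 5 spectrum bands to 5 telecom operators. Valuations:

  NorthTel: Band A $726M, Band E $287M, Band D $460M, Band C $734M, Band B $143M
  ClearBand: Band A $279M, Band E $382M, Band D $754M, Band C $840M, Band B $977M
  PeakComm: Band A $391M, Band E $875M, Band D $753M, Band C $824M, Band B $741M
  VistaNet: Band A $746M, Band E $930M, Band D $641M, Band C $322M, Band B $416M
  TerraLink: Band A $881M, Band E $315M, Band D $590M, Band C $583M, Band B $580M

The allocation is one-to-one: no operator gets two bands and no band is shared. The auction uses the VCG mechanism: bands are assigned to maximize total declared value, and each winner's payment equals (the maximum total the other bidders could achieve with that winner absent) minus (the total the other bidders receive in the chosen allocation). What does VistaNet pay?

Efficient allocation: NorthTel→Band C ($734M), ClearBand→Band B ($977M), PeakComm→Band D ($753M), VistaNet→Band E ($930M), TerraLink→Band A ($881M); total welfare W = $4275M.
VistaNet receives Band E at value $930M, so the others get W − 930 = $3345M.
Without VistaNet: best allocation of the remaining 4 bidders over all 5 bands is NorthTel→Band C ($734M), ClearBand→Band B ($977M), PeakComm→Band E ($875M), TerraLink→Band A ($881M), total $3467M.
VCG payment = (others' best without VistaNet) − (others' welfare with VistaNet) = 3467 − 3345 = $122M.

VistaNet pays $122M.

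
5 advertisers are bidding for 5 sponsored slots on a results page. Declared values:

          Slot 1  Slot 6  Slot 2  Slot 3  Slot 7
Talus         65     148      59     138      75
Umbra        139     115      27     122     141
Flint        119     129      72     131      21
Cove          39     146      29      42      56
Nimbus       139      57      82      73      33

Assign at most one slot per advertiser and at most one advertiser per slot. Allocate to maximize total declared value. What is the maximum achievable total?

Optimal: Talus→Slot 3 ($138), Umbra→Slot 7 ($141), Flint→Slot 2 ($72), Cove→Slot 6 ($146), Nimbus→Slot 1 ($139) — total 138+141+72+146+139 = $636.
Max-entry greedy (repeatedly take the single best remaining cell) gives $588, worse by 48.
Swapping Nimbus↔Flint (Nimbus→Slot 2 $82, Flint→Slot 1 $119) loses 10.
No other one-to-one assignment exceeds $636.

Maximum total: $636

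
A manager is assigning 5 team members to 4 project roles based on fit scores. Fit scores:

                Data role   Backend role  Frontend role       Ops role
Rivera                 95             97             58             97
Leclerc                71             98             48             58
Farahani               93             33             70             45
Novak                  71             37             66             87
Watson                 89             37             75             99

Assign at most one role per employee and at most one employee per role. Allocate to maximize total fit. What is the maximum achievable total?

This is a one-to-one assignment (maximum-weight bipartite matching).
Optimal: Farahani→Data role (93 pts), Leclerc→Backend role (98 pts), Watson→Frontend role (75 pts), Rivera→Ops role (97 pts) — total 93+98+75+97 = 363 pts.
Row-greedy (each employee in turn takes its best remaining role) gives 325 pts, worse by 38.
Next-best assignment: Rivera→Data role, Leclerc→Backend role, Farahani→Frontend role, Watson→Ops role = 362 pts.
Swapping Farahani↔Leclerc (Farahani→Backend role 33 pts, Leclerc→Data role 71 pts) loses 87.

Max total: 363 pts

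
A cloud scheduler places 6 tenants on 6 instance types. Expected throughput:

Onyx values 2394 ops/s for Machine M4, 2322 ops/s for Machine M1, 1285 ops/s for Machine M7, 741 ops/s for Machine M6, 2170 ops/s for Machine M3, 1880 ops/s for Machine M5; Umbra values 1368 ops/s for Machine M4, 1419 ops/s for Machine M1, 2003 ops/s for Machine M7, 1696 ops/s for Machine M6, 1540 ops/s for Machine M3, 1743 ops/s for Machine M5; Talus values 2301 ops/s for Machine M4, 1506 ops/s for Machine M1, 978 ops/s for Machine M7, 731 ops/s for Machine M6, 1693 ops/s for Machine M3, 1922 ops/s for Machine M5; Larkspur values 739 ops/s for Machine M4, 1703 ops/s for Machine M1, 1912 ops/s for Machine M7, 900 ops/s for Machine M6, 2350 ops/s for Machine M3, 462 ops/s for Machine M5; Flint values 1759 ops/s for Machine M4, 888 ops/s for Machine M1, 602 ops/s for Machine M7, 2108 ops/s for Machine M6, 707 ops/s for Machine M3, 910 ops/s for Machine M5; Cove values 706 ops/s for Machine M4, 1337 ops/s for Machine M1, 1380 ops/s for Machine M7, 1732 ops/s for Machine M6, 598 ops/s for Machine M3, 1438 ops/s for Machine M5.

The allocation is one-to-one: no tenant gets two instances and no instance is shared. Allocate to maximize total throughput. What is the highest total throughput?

Treat this as an assignment problem: match each tenant to one instance.
Optimal: Onyx→Machine M1 (2322 ops/s), Umbra→Machine M7 (2003 ops/s), Talus→Machine M4 (2301 ops/s), Larkspur→Machine M3 (2350 ops/s), Flint→Machine M6 (2108 ops/s), Cove→Machine M5 (1438 ops/s) — total 2322+2003+2301+2350+2108+1438 = 12522 ops/s.
Column-greedy (each instance in turn goes to its best remaining tenant) gives 11339 ops/s, worse by 1183.
Next-best assignment: Onyx→Machine M1, Umbra→Machine M5, Talus→Machine M4, Larkspur→Machine M3, Flint→Machine M6, Cove→Machine M7 = 12204 ops/s.
No other one-to-one assignment exceeds 12522 ops/s.

Maximum total: 12522 ops/s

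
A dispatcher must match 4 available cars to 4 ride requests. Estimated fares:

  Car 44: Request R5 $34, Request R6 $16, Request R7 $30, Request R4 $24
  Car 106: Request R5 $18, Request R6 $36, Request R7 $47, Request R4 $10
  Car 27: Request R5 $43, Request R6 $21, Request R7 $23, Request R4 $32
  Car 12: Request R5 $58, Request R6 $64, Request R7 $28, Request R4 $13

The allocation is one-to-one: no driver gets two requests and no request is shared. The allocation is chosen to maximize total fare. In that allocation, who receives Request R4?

Optimal: Car 44→Request R4 ($24), Car 106→Request R7 ($47), Car 27→Request R5 ($43), Car 12→Request R6 ($64) — total 24+47+43+64 = $178.
Column-greedy (each request in turn goes to its best remaining driver) gives $156, worse by 22.
Checked against all permutations: $178 is optimal.
Car 44's own top request is Request R5 ($34), but forcing Car 44→Request R5 and reassigning the rest optimally gives only $177 — worse by 1.

Car 44 receives Request R4.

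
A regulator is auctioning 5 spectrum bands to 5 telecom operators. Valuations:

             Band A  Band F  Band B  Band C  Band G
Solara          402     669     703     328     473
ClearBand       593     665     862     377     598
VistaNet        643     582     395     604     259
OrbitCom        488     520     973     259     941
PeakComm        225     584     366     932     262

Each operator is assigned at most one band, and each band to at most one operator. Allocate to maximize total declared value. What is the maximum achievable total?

This is a one-to-one assignment (maximum-weight bipartite matching).
Optimal: Solara→Band F ($669M), ClearBand→Band B ($862M), VistaNet→Band A ($643M), OrbitCom→Band G ($941M), PeakComm→Band C ($932M) — total 669+862+643+941+932 = $4047M.
Column-greedy (each band in turn goes to its best remaining operator) gives $3815M, worse by 232.
Next-best assignment: Solara→Band B, ClearBand→Band F, VistaNet→Band A, OrbitCom→Band G, PeakComm→Band C = $3884M.
Swapping ClearBand↔VistaNet (ClearBand→Band A $593M, VistaNet→Band B $395M) loses 517.

Max total: $4047M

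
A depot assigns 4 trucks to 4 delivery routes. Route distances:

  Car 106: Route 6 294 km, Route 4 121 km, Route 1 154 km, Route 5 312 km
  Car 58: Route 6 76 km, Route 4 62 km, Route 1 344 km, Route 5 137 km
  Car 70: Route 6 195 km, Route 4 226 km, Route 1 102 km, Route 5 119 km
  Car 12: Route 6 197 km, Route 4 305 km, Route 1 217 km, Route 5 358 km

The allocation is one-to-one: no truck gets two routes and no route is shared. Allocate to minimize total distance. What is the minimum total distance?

Min total: 532 km

This is a one-to-one assignment (minimum-cost bipartite matching).
Optimal: Car 106→Route 1 (154 km), Car 58→Route 4 (62 km), Car 70→Route 5 (119 km), Car 12→Route 6 (197 km) — total 154+62+119+197 = 532 km.
Every other assignment is strictly worse.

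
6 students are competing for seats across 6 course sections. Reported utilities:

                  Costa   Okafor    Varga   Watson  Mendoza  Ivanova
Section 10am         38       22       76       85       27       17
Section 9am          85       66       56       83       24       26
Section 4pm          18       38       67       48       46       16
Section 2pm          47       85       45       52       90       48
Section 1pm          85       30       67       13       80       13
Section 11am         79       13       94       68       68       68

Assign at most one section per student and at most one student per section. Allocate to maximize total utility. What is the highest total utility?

Optimal: Costa→Section 9am (85 points), Okafor→Section 2pm (85 points), Varga→Section 4pm (67 points), Watson→Section 10am (85 points), Mendoza→Section 1pm (80 points), Ivanova→Section 11am (68 points) — total 85+85+67+85+80+68 = 470 points.
Max-entry greedy (repeatedly take the single best remaining cell) gives 405 points, worse by 65.
Next-best assignment: Costa→Section 1pm, Okafor→Section 9am, Varga→Section 4pm, Watson→Section 10am, Mendoza→Section 2pm, Ivanova→Section 11am = 461 points.

Maximum total: 470 points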